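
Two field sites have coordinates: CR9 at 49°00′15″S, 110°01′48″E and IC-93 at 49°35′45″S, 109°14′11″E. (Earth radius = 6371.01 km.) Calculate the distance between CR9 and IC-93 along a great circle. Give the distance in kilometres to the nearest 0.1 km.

87.4 km

CR9: φ = -49.00417°, λ = +110.03000°
IC-93: φ = -49.59583°, λ = +109.23639°
Δφ = -0.5917°,  Δλ = -0.7936°
a = sin²(Δφ/2) + cos φ₁ cos φ₂ sin²(Δλ/2) = 0.000047
c = 2·arcsin(√a) = 0.013719 rad = 0.7860°
d = R·c = 6371.01 × 0.013719 = 87.4 km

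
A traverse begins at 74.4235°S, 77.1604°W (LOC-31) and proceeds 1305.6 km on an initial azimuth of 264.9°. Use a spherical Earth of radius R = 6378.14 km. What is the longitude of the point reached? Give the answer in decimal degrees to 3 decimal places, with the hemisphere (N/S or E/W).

116.672°W

δ = d/R = 1305.6/6378.14 = 0.204699 rad
φ₂ = arcsin(sin φ₁ cos δ + cos φ₁ sin δ cos θ)
   = arcsin(-0.96327·0.97912 + 0.26852·0.20327·-0.08889) = -71.44415°
λ₂ = λ₁ + atan2(sin θ sin δ cos φ₁, cos δ − sin φ₁ sin φ₂) = -116.67194°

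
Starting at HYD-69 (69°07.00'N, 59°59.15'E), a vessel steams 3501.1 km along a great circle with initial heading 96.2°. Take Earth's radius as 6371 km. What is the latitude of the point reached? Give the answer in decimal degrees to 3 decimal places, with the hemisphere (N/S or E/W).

HYD-69: φ = +69.11667°, λ = +59.98583°
δ = d/R = 3501.1/6371 = 0.549537 rad
φ₂ = arcsin(sin φ₁ cos δ + cos φ₁ sin δ cos θ)
   = arcsin(0.93431·0.85277 + 0.35647·0.52229·-0.10800) = 50.95391°
λ₂ = λ₁ + atan2(sin θ sin δ cos φ₁, cos δ − sin φ₁ sin φ₂) = 115.49917°

50.954°N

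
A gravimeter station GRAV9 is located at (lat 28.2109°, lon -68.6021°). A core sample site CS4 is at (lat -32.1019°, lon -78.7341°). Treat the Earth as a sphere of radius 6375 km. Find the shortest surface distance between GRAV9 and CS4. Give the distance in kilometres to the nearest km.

6796 km

Δφ = -60.3128°,  Δλ = -10.1320°
a = sin²(Δφ/2) + cos φ₁ cos φ₂ sin²(Δλ/2) = 0.258188
c = 2·arcsin(√a) = 1.066007 rad = 61.0777°
d = R·c = 6375 × 1.066007 = 6795.8 km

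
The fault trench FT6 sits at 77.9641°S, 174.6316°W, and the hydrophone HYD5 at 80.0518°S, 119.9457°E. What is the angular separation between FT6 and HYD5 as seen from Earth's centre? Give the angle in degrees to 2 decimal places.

Δφ = -2.0877°,  Δλ = -65.4227°
a = sin²(Δφ/2) + cos φ₁ cos φ₂ sin²(Δλ/2) = 0.010852
c = 2·arcsin(√a) = 0.208728 rad = 11.9593°

11.96°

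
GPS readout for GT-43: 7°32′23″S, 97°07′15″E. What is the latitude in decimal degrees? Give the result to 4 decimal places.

7.5397°S

7° + 32′/60 + 23″/3600 = 7 + 0.53333 + 0.00639 = 7.5397°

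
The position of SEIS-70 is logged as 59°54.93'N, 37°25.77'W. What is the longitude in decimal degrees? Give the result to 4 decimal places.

37.4295°W

37° + 25.77′/60 = 37 + 0.42950 = 37.4295°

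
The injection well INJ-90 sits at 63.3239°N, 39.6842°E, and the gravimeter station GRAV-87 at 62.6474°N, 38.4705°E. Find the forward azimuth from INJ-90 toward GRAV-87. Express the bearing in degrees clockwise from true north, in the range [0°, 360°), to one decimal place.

Δλ = -1.2137°
y = sin Δλ · cos φ₂ = -0.009732
x = cos φ₁ sin φ₂ − sin φ₁ cos φ₂ cos Δλ = -0.011715
θ = atan2(y, x) = -140.2816° → 219.7184° (mod 360°)

219.7°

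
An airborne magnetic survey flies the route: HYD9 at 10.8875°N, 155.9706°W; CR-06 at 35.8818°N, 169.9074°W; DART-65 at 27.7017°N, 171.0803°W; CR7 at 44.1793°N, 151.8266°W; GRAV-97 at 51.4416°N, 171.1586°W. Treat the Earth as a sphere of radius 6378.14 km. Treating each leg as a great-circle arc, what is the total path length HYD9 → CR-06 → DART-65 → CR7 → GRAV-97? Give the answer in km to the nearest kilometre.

HYD9→CR-06: c = 0.488735 rad, d = 3117.22 km
CR-06→DART-65: c = 0.143822 rad, d = 917.32 km
DART-65→CR7: c = 0.393909 rad, d = 2512.41 km
CR7→GRAV-97: c = 0.258504 rad, d = 1648.78 km
Total = 3117.22 + 917.32 + 2512.41 + 1648.78 = 8195.72 km

8196 km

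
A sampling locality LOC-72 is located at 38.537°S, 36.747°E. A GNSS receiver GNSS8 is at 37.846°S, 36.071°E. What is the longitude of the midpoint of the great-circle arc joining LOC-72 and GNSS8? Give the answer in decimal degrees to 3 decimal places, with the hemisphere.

36.407°E

Bx = cos φ₂ cos Δλ = 0.789608,  By = cos φ₂ sin Δλ = -0.009317
φₘ = atan2(sin φ₁ + sin φ₂, √((cos φ₁ + Bx)² + By²)) = -38.19198°
λₘ = λ₁ + atan2(By, cos φ₁ + Bx) = 36.40740°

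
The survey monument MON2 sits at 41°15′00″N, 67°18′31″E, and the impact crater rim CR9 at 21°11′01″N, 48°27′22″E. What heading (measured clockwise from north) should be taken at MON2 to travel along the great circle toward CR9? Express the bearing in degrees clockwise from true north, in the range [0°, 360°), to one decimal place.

MON2: φ = +41.25000°, λ = +67.30861°
CR9: φ = +21.18361°, λ = +48.45611°
Δλ = -18.8525°
y = sin Δλ · cos φ₂ = -0.301298
x = cos φ₁ sin φ₂ − sin φ₁ cos φ₂ cos Δλ = -0.310127
θ = atan2(y, x) = -135.8273° → 224.1727° (mod 360°)

224.2°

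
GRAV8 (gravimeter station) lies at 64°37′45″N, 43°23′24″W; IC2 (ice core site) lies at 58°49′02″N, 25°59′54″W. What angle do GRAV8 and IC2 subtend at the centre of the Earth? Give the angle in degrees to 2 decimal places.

10.03°

GRAV8: φ = +64.62917°, λ = -43.39000°
IC2: φ = +58.81722°, λ = -25.99833°
Δφ = -5.8119°,  Δλ = 17.3917°
a = sin²(Δφ/2) + cos φ₁ cos φ₂ sin²(Δλ/2) = 0.007641
c = 2·arcsin(√a) = 0.175052 rad = 10.0298°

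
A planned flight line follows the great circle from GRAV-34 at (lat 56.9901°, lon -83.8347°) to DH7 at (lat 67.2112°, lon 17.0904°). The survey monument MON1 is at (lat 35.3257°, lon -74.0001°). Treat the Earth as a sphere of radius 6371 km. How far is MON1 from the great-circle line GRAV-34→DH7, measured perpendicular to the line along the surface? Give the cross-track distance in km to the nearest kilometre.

δ₁₃ = central angle GRAV-34→MON1 = 0.395431 rad  (haversine)
θ₁₃ = bearing GRAV-34→MON1 = 158.791°,  θ₁₂ = bearing GRAV-34→DH7 = 34.001°
dₓₜ = R·arcsin(sin δ₁₃ · sin(θ₁₃ − θ₁₂)) = 6371·arcsin(0.38521·sin(124.790°)) = 2050.694 km
|dₓₜ| = 2050.694 km

2051 km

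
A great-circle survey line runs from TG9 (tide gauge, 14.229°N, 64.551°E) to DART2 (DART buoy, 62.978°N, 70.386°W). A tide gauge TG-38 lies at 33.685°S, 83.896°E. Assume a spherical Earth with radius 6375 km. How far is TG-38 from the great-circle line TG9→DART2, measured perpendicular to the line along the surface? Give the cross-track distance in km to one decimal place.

158.7 km

δ₁₃ = central angle TG9→TG-38 = 0.896040 rad  (haversine)
θ₁₃ = bearing TG9→TG-38 = 159.330°,  θ₁₂ = bearing TG9→DART2 = 341.156°
dₓₜ = R·arcsin(sin δ₁₃ · sin(θ₁₃ − θ₁₂)) = 6375·arcsin(0.78086·sin(-181.827°)) = 158.704 km
|dₓₜ| = 158.704 km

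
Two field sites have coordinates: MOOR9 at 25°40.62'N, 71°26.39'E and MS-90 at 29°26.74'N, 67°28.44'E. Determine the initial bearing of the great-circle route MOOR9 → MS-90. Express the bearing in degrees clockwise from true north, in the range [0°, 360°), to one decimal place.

317.9°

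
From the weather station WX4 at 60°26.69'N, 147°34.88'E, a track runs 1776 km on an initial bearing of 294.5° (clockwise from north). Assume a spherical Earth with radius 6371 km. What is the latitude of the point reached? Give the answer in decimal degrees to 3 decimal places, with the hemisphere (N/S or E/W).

WX4: φ = +60.44483°, λ = +147.58133°
δ = d/R = 1776/6371 = 0.278763 rad
φ₂ = arcsin(sin φ₁ cos δ + cos φ₁ sin δ cos θ)
   = arcsin(0.86988·0.96140 + 0.49326·0.27517·0.41469) = 63.20011°
λ₂ = λ₁ + atan2(sin θ sin δ cos φ₁, cos δ − sin φ₁ sin φ₂) = 113.84694°

63.200°N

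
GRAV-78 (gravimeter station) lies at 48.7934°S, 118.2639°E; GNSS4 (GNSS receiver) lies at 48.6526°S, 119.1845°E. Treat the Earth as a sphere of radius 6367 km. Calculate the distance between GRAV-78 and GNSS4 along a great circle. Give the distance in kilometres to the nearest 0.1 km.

Δφ = 0.1408°,  Δλ = 0.9206°
a = sin²(Δφ/2) + cos φ₁ cos φ₂ sin²(Δλ/2) = 0.000030
c = 2·arcsin(√a) = 0.010881 rad = 0.6234°
d = R·c = 6367 × 0.010881 = 69.3 km

69.3 km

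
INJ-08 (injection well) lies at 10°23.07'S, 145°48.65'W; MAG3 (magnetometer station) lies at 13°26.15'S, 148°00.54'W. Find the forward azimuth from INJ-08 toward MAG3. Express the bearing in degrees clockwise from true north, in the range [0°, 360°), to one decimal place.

INJ-08: φ = -10.38450°, λ = -145.81083°
MAG3: φ = -13.43583°, λ = -148.00900°
Δλ = -2.1982°
y = sin Δλ · cos φ₂ = -0.037306
x = cos φ₁ sin φ₂ − sin φ₁ cos φ₂ cos Δλ = -0.053360
θ = atan2(y, x) = -145.0409° → 214.9591° (mod 360°)

215.0°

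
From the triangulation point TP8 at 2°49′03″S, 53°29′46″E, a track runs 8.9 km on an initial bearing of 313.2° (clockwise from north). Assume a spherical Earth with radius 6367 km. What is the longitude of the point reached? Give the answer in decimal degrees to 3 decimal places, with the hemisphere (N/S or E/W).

53.438°E

TP8: φ = -2.81750°, λ = +53.49611°
δ = d/R = 8.9/6367 = 0.001398 rad
φ₂ = arcsin(sin φ₁ cos δ + cos φ₁ sin δ cos θ)
   = arcsin(-0.04915·1.00000 + 0.99879·0.00140·0.68455) = -2.76267°
λ₂ = λ₁ + atan2(sin θ sin δ cos φ₁, cos δ − sin φ₁ sin φ₂) = 53.43766°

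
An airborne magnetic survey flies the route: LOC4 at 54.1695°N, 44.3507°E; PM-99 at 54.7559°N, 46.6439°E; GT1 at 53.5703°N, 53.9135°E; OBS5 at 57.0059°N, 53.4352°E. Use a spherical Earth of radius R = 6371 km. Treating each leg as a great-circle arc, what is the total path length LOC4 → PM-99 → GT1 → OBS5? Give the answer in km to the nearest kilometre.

LOC4→PM-99: c = 0.025413 rad, d = 161.91 km
PM-99→GT1: c = 0.077073 rad, d = 491.03 km
GT1→OBS5: c = 0.060150 rad, d = 383.22 km
Total = 161.91 + 491.03 + 383.22 = 1036.16 km

1036 km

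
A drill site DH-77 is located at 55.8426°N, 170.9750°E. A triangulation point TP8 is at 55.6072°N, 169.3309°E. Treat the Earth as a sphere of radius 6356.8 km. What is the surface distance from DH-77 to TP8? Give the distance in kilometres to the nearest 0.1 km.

106.0 km

Δφ = -0.2354°,  Δλ = -1.6441°
a = sin²(Δφ/2) + cos φ₁ cos φ₂ sin²(Δλ/2) = 0.000070
c = 2·arcsin(√a) = 0.016674 rad = 0.9553°
d = R·c = 6356.8 × 0.016674 = 106.0 km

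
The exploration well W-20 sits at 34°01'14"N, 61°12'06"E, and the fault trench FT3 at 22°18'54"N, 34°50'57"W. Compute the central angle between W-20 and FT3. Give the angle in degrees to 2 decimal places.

82.44°

W-20: φ = +34.02056°, λ = +61.20167°
FT3: φ = +22.31500°, λ = -34.84917°
Δφ = -11.7056°,  Δλ = -96.0508°
a = sin²(Δφ/2) + cos φ₁ cos φ₂ sin²(Δλ/2) = 0.434194
c = 2·arcsin(√a) = 1.438801 rad = 82.4372°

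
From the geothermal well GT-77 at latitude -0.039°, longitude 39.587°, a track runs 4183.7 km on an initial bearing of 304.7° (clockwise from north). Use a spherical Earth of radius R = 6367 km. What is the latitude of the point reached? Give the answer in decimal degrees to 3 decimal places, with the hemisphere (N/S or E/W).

δ = d/R = 4183.7/6367 = 0.657091 rad
φ₂ = arcsin(sin φ₁ cos δ + cos φ₁ sin δ cos θ)
   = arcsin(-0.00068·0.79177 + 1.00000·0.61082·0.56928) = 20.31531°
λ₂ = λ₁ + atan2(sin θ sin δ cos φ₁, cos δ − sin φ₁ sin φ₂) = 7.20996°

20.315°N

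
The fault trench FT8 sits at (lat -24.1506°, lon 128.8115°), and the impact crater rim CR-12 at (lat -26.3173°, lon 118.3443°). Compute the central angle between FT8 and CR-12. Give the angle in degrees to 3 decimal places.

9.710°

Δφ = -2.1667°,  Δλ = -10.4672°
a = sin²(Δφ/2) + cos φ₁ cos φ₂ sin²(Δλ/2) = 0.007163
c = 2·arcsin(√a) = 0.169469 rad = 9.7099°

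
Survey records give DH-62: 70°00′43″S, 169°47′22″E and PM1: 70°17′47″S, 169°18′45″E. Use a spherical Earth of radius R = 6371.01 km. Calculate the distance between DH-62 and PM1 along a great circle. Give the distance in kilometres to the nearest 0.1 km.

36.4 km

DH-62: φ = -70.01194°, λ = +169.78944°
PM1: φ = -70.29639°, λ = +169.31250°
Δφ = -0.2844°,  Δλ = -0.4769°
a = sin²(Δφ/2) + cos φ₁ cos φ₂ sin²(Δλ/2) = 0.000008
c = 2·arcsin(√a) = 0.005712 rad = 0.3273°
d = R·c = 6371.01 × 0.005712 = 36.4 km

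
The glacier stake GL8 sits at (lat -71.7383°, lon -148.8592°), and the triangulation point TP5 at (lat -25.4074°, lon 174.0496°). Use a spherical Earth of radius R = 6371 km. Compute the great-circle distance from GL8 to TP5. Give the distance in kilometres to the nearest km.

Δφ = 46.3309°,  Δλ = -37.0912°
a = sin²(Δφ/2) + cos φ₁ cos φ₂ sin²(Δλ/2) = 0.183388
c = 2·arcsin(√a) = 0.885084 rad = 50.7116°
d = R·c = 6371 × 0.885084 = 5638.9 km

5639 km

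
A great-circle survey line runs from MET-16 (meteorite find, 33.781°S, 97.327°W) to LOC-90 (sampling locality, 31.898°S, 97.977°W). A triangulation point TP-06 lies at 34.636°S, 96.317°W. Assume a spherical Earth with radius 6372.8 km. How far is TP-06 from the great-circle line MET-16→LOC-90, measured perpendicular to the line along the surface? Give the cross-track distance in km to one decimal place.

61.8 km

δ₁₃ = central angle MET-16→TP-06 = 0.020861 rad  (haversine)
θ₁₃ = bearing MET-16→TP-06 = 135.952°,  θ₁₂ = bearing MET-16→LOC-90 = 343.649°
dₓₜ = R·arcsin(sin δ₁₃ · sin(θ₁₃ − θ₁₂)) = 6372.8·arcsin(0.02086·sin(-207.697°)) = 61.790 km
|dₓₜ| = 61.790 km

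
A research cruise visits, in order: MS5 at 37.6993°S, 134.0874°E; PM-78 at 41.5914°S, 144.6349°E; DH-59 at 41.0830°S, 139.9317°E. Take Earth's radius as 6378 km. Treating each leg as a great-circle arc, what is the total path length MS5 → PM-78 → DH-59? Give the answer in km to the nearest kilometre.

1399 km

MS5→PM-78: c = 0.157037 rad, d = 1001.58 km
PM-78→DH-59: c = 0.062261 rad, d = 397.10 km
Total = 1001.58 + 397.10 = 1398.68 km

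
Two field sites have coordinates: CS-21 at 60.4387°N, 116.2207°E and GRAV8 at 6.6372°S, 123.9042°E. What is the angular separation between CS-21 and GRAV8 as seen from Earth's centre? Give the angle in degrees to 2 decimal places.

67.35°

Δφ = -67.0759°,  Δλ = 7.6835°
a = sin²(Δφ/2) + cos φ₁ cos φ₂ sin²(Δλ/2) = 0.307444
c = 2·arcsin(√a) = 1.175468 rad = 67.3493°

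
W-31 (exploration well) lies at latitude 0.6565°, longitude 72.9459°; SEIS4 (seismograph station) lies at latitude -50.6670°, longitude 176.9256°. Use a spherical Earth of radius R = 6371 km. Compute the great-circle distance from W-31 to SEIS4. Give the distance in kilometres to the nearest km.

Δφ = -51.3235°,  Δλ = 103.9797°
a = sin²(Δφ/2) + cos φ₁ cos φ₂ sin²(Δλ/2) = 0.580985
c = 2·arcsin(√a) = 1.733484 rad = 99.3213°
d = R·c = 6371 × 1.733484 = 11044.0 km

11044 km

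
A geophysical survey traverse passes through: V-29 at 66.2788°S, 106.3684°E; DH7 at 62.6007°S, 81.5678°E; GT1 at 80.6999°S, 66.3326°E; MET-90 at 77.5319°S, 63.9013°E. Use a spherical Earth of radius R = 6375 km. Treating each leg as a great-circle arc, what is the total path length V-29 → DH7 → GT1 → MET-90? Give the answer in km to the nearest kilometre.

3672 km

V-29→DH7: c = 0.195933 rad, d = 1249.07 km
DH7→GT1: c = 0.324198 rad, d = 2066.76 km
GT1→MET-90: c = 0.055857 rad, d = 356.09 km
Total = 1249.07 + 2066.76 + 356.09 = 3671.93 km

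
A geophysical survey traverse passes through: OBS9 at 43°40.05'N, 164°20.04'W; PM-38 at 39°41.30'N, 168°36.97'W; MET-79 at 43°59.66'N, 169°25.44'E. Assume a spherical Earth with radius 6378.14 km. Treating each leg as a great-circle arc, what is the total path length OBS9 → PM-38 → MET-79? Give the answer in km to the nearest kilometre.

2445 km

OBS9: φ = +43.66750°, λ = -164.33400°
PM-38: φ = +39.68833°, λ = -168.61617°
MET-79: φ = +43.99433°, λ = +169.42400°
OBS9→PM-38: c = 0.089075 rad, d = 568.13 km
PM-38→MET-79: c = 0.294281 rad, d = 1876.96 km
Total = 568.13 + 1876.96 = 2445.10 km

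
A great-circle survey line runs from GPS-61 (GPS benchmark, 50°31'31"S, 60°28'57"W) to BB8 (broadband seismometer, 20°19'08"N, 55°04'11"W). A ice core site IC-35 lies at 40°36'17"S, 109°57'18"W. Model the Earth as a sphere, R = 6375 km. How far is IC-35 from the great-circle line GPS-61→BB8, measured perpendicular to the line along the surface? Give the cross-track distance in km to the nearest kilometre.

3878 km

GPS-61: φ = -50.52528°, λ = -60.48250°
BB8: φ = +20.31889°, λ = -55.06972°
IC-35: φ = -40.60472°, λ = -109.95500°
δ₁₃ = central angle GPS-61→IC-35 = 0.616296 rad  (haversine)
θ₁₃ = bearing GPS-61→IC-35 = 266.733°,  θ₁₂ = bearing GPS-61→BB8 = 5.368°
dₓₜ = R·arcsin(sin δ₁₃ · sin(θ₁₃ − θ₁₂)) = 6375·arcsin(0.57802·sin(261.365°)) = -3877.841 km
|dₓₜ| = 3877.841 km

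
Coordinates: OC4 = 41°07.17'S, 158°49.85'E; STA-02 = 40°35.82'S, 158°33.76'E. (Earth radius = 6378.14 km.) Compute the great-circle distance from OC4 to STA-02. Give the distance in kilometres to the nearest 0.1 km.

62.4 km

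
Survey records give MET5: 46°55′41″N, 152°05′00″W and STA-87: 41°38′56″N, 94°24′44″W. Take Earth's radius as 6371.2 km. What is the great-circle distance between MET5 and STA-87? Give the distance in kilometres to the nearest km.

MET5: φ = +46.92806°, λ = -152.08333°
STA-87: φ = +41.64889°, λ = -94.41222°
Δφ = -5.2792°,  Δλ = 57.6711°
a = sin²(Δφ/2) + cos φ₁ cos φ₂ sin²(Δλ/2) = 0.120821
c = 2·arcsin(√a) = 0.710007 rad = 40.6804°
d = R·c = 6371.2 × 0.710007 = 4523.6 km

4524 km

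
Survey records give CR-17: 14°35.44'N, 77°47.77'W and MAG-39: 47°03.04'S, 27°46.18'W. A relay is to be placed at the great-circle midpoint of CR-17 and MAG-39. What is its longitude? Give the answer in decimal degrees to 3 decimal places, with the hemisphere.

57.416°W

CR-17: φ = +14.59067°, λ = -77.79617°
MAG-39: φ = -47.05067°, λ = -27.76967°
Bx = cos φ₂ cos Δλ = 0.437723,  By = cos φ₂ sin Δλ = 0.522148
φₘ = atan2(sin φ₁ + sin φ₂, √((cos φ₁ + Bx)² + By²)) = -17.75365°
λₘ = λ₁ + atan2(By, cos φ₁ + Bx) = -57.41561°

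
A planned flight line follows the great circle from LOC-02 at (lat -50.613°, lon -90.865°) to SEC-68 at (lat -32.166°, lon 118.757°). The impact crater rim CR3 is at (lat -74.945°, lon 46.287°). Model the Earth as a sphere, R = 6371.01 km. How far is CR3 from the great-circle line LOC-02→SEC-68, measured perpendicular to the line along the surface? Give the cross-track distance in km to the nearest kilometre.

3181 km

δ₁₃ = central angle LOC-02→CR3 = 0.895014 rad  (haversine)
θ₁₃ = bearing LOC-02→CR3 = 166.915°,  θ₁₂ = bearing LOC-02→SEC-68 = 204.775°
dₓₜ = R·arcsin(sin δ₁₃ · sin(θ₁₃ − θ₁₂)) = 6371.01·arcsin(0.78022·sin(-37.860°)) = -3181.314 km
|dₓₜ| = 3181.314 km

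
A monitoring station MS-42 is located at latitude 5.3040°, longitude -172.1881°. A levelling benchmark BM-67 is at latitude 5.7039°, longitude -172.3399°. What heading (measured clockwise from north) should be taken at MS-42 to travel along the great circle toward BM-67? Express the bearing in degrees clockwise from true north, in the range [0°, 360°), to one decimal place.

339.3°

Δλ = -0.1518°
y = sin Δλ · cos φ₂ = -0.002636
x = cos φ₁ sin φ₂ − sin φ₁ cos φ₂ cos Δλ = 0.006980
θ = atan2(y, x) = -20.6916° → 339.3084° (mod 360°)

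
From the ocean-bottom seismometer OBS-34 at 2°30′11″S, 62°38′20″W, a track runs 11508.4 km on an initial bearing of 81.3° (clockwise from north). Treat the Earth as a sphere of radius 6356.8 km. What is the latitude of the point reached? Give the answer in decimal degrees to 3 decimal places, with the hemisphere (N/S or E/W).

OBS-34: φ = -2.50306°, λ = -62.63889°
δ = d/R = 11508.4/6356.8 = 1.810408 rad
φ₂ = arcsin(sin φ₁ cos δ + cos φ₁ sin δ cos θ)
   = arcsin(-0.04367·-0.23733 + 0.99905·0.97143·0.15126) = 9.04231°
λ₂ = λ₁ + atan2(sin θ sin δ cos φ₁, cos δ − sin φ₁ sin φ₂) = 40.86930°

9.042°N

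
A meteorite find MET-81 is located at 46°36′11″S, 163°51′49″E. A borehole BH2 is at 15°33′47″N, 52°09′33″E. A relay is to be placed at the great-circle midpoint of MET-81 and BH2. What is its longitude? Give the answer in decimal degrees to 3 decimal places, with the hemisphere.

94.147°E

MET-81: φ = -46.60306°, λ = +163.86361°
BH2: φ = +15.56306°, λ = +52.15917°
Bx = cos φ₂ cos Δλ = -0.356260,  By = cos φ₂ sin Δλ = -0.895039
φₘ = atan2(sin φ₁ + sin φ₂, √((cos φ₁ + Bx)² + By²)) = -25.65525°
λₘ = λ₁ + atan2(By, cos φ₁ + Bx) = 94.14695°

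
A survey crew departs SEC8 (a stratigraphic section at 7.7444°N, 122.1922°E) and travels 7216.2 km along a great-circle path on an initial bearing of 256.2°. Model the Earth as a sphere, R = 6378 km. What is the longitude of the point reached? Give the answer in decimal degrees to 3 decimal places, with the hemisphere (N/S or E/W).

δ = d/R = 7216.2/6378 = 1.131421 rad
φ₂ = arcsin(sin φ₁ cos δ + cos φ₁ sin δ cos θ)
   = arcsin(0.13475·0.42537 + 0.99088·0.90502·-0.23853) = -9.00885°
λ₂ = λ₁ + atan2(sin θ sin δ cos φ₁, cos δ − sin φ₁ sin φ₂) = 59.33520°

59.335°E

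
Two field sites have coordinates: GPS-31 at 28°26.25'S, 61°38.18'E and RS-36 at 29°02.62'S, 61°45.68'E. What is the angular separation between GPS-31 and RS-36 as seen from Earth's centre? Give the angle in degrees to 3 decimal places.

0.616°

GPS-31: φ = -28.43750°, λ = +61.63633°
RS-36: φ = -29.04367°, λ = +61.76133°
Δφ = -0.6062°,  Δλ = 0.1250°
a = sin²(Δφ/2) + cos φ₁ cos φ₂ sin²(Δλ/2) = 0.000029
c = 2·arcsin(√a) = 0.010751 rad = 0.6160°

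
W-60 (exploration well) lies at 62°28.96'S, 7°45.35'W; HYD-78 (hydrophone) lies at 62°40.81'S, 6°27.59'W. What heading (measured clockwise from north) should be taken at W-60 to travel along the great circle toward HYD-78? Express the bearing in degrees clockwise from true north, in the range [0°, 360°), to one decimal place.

108.9°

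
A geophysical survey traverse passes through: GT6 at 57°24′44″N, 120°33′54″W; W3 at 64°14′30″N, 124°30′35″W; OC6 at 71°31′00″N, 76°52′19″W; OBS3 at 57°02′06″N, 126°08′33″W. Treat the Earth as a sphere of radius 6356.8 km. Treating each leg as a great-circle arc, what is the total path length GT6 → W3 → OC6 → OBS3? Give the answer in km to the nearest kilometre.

GT6: φ = +57.41222°, λ = -120.56500°
W3: φ = +64.24167°, λ = -124.50972°
OC6: φ = +71.51667°, λ = -76.87194°
OBS3: φ = +57.03500°, λ = -126.14250°
GT6→W3: c = 0.123772 rad, d = 786.79 km
W3→OC6: c = 0.327000 rad, d = 2078.67 km
OC6→OBS3: c = 0.431641 rad, d = 2743.85 km
Total = 786.79 + 2078.67 + 2743.85 = 5609.32 km

5609 km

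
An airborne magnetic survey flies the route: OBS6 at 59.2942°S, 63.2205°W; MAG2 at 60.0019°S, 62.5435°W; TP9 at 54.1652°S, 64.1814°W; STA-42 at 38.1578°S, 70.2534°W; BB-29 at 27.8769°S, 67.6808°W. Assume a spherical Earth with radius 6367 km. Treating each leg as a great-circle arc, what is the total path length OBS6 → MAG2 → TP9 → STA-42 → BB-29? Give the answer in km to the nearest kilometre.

OBS6→MAG2: c = 0.013719 rad, d = 87.35 km
MAG2→TP9: c = 0.103039 rad, d = 656.05 km
TP9→STA-42: c = 0.288599 rad, d = 1837.51 km
STA-42→BB-29: c = 0.183319 rad, d = 1167.19 km
Total = 87.35 + 656.05 + 1837.51 + 1167.19 = 3748.10 km

3748 km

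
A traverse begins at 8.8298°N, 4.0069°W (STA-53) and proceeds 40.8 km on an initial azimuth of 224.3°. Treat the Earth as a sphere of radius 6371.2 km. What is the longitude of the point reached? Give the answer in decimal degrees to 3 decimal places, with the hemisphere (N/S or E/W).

4.266°W

δ = d/R = 40.8/6371.2 = 0.006404 rad
φ₂ = arcsin(sin φ₁ cos δ + cos φ₁ sin δ cos θ)
   = arcsin(0.15350·0.99998 + 0.98815·0.00640·-0.71569) = 8.56712°
λ₂ = λ₁ + atan2(sin θ sin δ cos φ₁, cos δ − sin φ₁ sin φ₂) = -4.26605°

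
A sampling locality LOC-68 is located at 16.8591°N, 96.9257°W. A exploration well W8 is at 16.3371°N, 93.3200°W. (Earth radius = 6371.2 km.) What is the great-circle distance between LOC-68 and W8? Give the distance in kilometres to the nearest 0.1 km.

Δφ = -0.5220°,  Δλ = 3.6057°
a = sin²(Δφ/2) + cos φ₁ cos φ₂ sin²(Δλ/2) = 0.000930
c = 2·arcsin(√a) = 0.060992 rad = 3.4946°
d = R·c = 6371.2 × 0.060992 = 388.6 km

388.6 km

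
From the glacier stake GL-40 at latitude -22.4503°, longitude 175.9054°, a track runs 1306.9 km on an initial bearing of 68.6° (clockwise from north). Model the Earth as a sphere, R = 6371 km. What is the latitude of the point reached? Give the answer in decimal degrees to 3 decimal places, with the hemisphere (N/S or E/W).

δ = d/R = 1306.9/6371 = 0.205133 rad
φ₂ = arcsin(sin φ₁ cos δ + cos φ₁ sin δ cos θ)
   = arcsin(-0.38188·0.97903 + 0.92421·0.20370·0.36488) = -17.76923°
λ₂ = λ₁ + atan2(sin θ sin δ cos φ₁, cos δ − sin φ₁ sin φ₂) = -172.60709°

17.769°S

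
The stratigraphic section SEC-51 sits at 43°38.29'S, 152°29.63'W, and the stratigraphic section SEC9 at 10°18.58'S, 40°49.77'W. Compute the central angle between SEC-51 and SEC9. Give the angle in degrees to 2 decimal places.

98.01°

SEC-51: φ = -43.63817°, λ = -152.49383°
SEC9: φ = -10.30967°, λ = -40.82950°
Δφ = 33.3285°,  Δλ = 111.6643°
a = sin²(Δφ/2) + cos φ₁ cos φ₂ sin²(Δλ/2) = 0.569676
c = 2·arcsin(√a) = 1.710603 rad = 98.0103°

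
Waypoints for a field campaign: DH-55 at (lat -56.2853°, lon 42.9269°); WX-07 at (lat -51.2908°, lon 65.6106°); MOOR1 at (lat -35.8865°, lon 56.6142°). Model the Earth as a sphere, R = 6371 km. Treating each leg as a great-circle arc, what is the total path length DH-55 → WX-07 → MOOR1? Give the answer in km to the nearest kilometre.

DH-55→WX-07: c = 0.248213 rad, d = 1581.37 km
WX-07→MOOR1: c = 0.291400 rad, d = 1856.51 km
Total = 1581.37 + 1856.51 = 3437.88 km

3438 km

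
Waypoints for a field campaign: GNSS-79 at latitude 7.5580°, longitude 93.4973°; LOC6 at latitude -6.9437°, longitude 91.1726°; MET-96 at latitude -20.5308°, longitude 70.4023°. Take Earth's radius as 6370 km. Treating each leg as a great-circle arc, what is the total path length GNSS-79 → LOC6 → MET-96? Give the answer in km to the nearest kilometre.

4331 km

GNSS-79→LOC6: c = 0.256317 rad, d = 1632.74 km
LOC6→MET-96: c = 0.423642 rad, d = 2698.60 km
Total = 1632.74 + 2698.60 = 4331.34 km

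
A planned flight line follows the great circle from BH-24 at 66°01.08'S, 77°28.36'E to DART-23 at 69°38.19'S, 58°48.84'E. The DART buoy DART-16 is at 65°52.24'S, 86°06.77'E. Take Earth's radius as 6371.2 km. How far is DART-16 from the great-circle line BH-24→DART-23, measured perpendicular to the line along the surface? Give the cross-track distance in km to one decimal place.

236.7 km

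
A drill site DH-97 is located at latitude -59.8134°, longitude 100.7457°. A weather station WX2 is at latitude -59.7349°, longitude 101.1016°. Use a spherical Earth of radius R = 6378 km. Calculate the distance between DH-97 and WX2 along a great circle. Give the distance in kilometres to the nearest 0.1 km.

Δφ = 0.0785°,  Δλ = 0.3559°
a = sin²(Δφ/2) + cos φ₁ cos φ₂ sin²(Δλ/2) = 0.000003
c = 2·arcsin(√a) = 0.003414 rad = 0.1956°
d = R·c = 6378 × 0.003414 = 21.8 km

21.8 km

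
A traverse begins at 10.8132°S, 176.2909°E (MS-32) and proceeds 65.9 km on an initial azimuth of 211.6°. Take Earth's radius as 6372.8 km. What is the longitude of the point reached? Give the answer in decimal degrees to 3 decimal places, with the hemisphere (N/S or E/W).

175.974°E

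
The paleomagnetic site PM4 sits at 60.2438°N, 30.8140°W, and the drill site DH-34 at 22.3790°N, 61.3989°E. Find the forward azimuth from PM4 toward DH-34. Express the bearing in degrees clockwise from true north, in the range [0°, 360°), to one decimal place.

Δλ = 92.2129°
y = sin Δλ · cos φ₂ = 0.923996
x = cos φ₁ sin φ₂ − sin φ₁ cos φ₂ cos Δλ = 0.219958
θ = atan2(y, x) = 76.6099° → 76.6099° (mod 360°)

76.6°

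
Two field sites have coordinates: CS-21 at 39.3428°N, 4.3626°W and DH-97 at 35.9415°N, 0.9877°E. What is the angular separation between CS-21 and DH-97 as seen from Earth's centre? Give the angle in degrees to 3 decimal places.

Δφ = -3.4013°,  Δλ = 5.3503°
a = sin²(Δφ/2) + cos φ₁ cos φ₂ sin²(Δλ/2) = 0.002245
c = 2·arcsin(√a) = 0.094792 rad = 5.4312°

5.431°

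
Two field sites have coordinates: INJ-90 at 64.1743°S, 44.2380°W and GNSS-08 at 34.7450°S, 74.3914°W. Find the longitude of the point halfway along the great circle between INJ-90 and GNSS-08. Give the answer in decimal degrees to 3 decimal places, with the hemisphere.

Bx = cos φ₂ cos Δλ = 0.710508,  By = cos φ₂ sin Δλ = -0.412752
φₘ = atan2(sin φ₁ + sin φ₂, √((cos φ₁ + Bx)² + By²)) = -50.35217°
λₘ = λ₁ + atan2(By, cos φ₁ + Bx) = -64.04311°

64.043°W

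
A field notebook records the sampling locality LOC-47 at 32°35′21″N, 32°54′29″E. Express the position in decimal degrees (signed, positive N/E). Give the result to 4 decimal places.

lat: 32.5892° N → +32.5892°
lon: 32.9081° E → +32.9081°

+32.5892°, +32.9081°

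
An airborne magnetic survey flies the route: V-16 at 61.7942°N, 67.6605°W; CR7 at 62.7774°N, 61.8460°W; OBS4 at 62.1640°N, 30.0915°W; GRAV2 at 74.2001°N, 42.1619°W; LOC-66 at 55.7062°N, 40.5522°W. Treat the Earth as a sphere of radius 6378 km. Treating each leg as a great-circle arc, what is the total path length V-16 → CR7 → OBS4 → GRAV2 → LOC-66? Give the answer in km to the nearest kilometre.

5422 km

V-16→CR7: c = 0.050197 rad, d = 320.16 km
CR7→OBS4: c = 0.253786 rad, d = 1618.65 km
OBS4→GRAV2: c = 0.223148 rad, d = 1423.24 km
GRAV2→LOC-66: c = 0.322970 rad, d = 2059.90 km
Total = 320.16 + 1618.65 + 1423.24 + 2059.90 = 5421.95 km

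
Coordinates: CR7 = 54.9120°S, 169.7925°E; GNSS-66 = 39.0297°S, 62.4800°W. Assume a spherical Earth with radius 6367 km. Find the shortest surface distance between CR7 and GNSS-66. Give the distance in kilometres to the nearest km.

8445 km

Δφ = 15.8823°,  Δλ = 127.7275°
a = sin²(Δφ/2) + cos φ₁ cos φ₂ sin²(Δλ/2) = 0.378979
c = 2·arcsin(√a) = 1.326327 rad = 75.9929°
d = R·c = 6367 × 1.326327 = 8444.7 km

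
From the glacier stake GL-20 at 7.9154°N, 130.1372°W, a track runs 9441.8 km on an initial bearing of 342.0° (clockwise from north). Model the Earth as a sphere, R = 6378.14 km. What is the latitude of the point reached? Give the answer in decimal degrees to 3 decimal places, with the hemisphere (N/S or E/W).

δ = d/R = 9441.8/6378.14 = 1.480338 rad
φ₂ = arcsin(sin φ₁ cos δ + cos φ₁ sin δ cos θ)
   = arcsin(0.13771·0.09034 + 0.99047·0.99591·0.95106) = 71.91260°
λ₂ = λ₁ + atan2(sin θ sin δ cos φ₁, cos δ − sin φ₁ sin φ₂) = 132.28158°

71.913°N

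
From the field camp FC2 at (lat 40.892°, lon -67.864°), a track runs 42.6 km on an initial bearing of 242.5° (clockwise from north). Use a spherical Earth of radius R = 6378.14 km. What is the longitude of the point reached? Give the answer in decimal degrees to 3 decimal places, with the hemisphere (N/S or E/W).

68.312°W

δ = d/R = 42.6/6378.14 = 0.006679 rad
φ₂ = arcsin(sin φ₁ cos δ + cos φ₁ sin δ cos θ)
   = arcsin(0.65464·0.99998 + 0.75594·0.00668·-0.46175) = 40.71443°
λ₂ = λ₁ + atan2(sin θ sin δ cos φ₁, cos δ − sin φ₁ sin φ₂) = -68.31183°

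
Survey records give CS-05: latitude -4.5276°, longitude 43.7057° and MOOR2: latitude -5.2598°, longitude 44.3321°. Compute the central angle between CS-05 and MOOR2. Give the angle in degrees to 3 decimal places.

Δφ = -0.7322°,  Δλ = 0.6264°
a = sin²(Δφ/2) + cos φ₁ cos φ₂ sin²(Δλ/2) = 0.000070
c = 2·arcsin(√a) = 0.016792 rad = 0.9621°

0.962°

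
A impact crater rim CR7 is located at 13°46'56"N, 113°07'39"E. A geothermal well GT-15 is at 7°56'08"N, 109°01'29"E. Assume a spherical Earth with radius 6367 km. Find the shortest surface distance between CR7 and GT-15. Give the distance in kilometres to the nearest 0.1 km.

CR7: φ = +13.78222°, λ = +113.12750°
GT-15: φ = +7.93556°, λ = +109.02472°
Δφ = -5.8467°,  Δλ = -4.1028°
a = sin²(Δφ/2) + cos φ₁ cos φ₂ sin²(Δλ/2) = 0.003833
c = 2·arcsin(√a) = 0.123910 rad = 7.0995°
d = R·c = 6367 × 0.123910 = 788.9 km

788.9 km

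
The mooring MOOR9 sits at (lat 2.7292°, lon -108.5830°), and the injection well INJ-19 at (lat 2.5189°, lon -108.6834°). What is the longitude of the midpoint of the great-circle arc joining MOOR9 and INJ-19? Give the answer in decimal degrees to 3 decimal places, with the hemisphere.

108.633°W

Bx = cos φ₂ cos Δλ = 0.999032,  By = cos φ₂ sin Δλ = -0.001751
φₘ = atan2(sin φ₁ + sin φ₂, √((cos φ₁ + Bx)² + By²)) = 2.62405°
λₘ = λ₁ + atan2(By, cos φ₁ + Bx) = -108.63320°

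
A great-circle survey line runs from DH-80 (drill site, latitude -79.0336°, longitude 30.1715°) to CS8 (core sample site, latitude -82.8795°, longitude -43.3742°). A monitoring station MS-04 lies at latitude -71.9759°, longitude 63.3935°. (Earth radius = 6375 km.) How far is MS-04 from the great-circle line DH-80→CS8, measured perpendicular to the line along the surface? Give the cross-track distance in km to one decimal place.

572.0 km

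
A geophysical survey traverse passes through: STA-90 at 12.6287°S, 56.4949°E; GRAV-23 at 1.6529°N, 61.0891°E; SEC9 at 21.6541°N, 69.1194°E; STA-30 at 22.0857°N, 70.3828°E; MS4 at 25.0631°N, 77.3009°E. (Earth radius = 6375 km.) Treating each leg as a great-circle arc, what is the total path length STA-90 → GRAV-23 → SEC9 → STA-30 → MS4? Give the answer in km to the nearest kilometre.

STA-90→GRAV-23: c = 0.261663 rad, d = 1668.10 km
GRAV-23→SEC9: c = 0.374814 rad, d = 2389.44 km
SEC9→STA-30: c = 0.021806 rad, d = 139.01 km
STA-30→MS4: c = 0.122232 rad, d = 779.23 km
Total = 1668.10 + 2389.44 + 139.01 + 779.23 = 4975.79 km

4976 km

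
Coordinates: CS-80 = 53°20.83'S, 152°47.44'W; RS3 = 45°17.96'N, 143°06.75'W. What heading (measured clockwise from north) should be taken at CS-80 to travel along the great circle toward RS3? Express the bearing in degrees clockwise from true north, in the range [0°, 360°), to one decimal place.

CS-80: φ = -53.34717°, λ = -152.79067°
RS3: φ = +45.29933°, λ = -143.11250°
Δλ = 9.6782°
y = sin Δλ · cos φ₂ = 0.118252
x = cos φ₁ sin φ₂ − sin φ₁ cos φ₂ cos Δλ = 0.980603
θ = atan2(y, x) = 6.8761° → 6.8761° (mod 360°)

6.9°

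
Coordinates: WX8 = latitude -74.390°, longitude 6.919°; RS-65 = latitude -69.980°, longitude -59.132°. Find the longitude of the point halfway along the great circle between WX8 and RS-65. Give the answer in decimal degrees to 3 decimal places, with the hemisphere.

Bx = cos φ₂ cos Δλ = 0.138967,  By = cos φ₂ sin Δλ = -0.312874
φₘ = atan2(sin φ₁ + sin φ₂, √((cos φ₁ + Bx)² + By²)) = -74.87719°
λₘ = λ₁ + atan2(By, cos φ₁ + Bx) = -30.56003°

30.560°W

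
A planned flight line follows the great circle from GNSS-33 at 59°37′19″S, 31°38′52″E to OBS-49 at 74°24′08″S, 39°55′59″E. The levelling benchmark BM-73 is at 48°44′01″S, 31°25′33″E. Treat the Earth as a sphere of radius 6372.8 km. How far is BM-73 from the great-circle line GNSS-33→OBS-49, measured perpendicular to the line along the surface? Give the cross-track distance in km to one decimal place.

163.0 km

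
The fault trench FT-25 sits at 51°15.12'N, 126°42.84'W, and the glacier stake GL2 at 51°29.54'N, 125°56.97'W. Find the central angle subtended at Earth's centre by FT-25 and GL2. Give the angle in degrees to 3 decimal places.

FT-25: φ = +51.25200°, λ = -126.71400°
GL2: φ = +51.49233°, λ = -125.94950°
Δφ = 0.2403°,  Δλ = 0.7645°
a = sin²(Δφ/2) + cos φ₁ cos φ₂ sin²(Δλ/2) = 0.000022
c = 2·arcsin(√a) = 0.009326 rad = 0.5343°

0.534°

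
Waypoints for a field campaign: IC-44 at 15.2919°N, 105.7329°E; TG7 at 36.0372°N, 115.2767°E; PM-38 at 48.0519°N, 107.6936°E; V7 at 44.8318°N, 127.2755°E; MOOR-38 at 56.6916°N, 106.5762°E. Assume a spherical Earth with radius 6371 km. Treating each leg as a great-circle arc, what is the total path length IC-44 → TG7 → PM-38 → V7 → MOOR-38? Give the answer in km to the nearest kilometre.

7456 km

IC-44→TG7: c = 0.391420 rad, d = 2493.74 km
TG7→PM-38: c = 0.231310 rad, d = 1473.67 km
PM-38→V7: c = 0.241404 rad, d = 1537.98 km
V7→MOOR-38: c = 0.306106 rad, d = 1950.20 km
Total = 2493.74 + 1473.67 + 1537.98 + 1950.20 = 7455.60 km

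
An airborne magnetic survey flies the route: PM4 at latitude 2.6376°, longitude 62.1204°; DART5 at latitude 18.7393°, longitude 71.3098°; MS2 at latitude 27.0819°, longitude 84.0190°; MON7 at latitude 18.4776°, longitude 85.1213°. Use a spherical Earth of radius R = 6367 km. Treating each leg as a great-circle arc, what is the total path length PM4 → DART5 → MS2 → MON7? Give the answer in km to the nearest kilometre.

PM4→DART5: c = 0.321919 rad, d = 2049.66 km
DART5→MS2: c = 0.250615 rad, d = 1595.66 km
MS2→MON7: c = 0.151214 rad, d = 962.78 km
Total = 2049.66 + 1595.66 + 962.78 = 4608.11 km

4608 km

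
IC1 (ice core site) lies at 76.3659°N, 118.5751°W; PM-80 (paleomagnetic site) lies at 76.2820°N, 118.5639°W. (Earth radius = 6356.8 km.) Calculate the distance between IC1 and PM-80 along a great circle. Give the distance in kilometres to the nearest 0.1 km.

Δφ = -0.0839°,  Δλ = 0.0112°
a = sin²(Δφ/2) + cos φ₁ cos φ₂ sin²(Δλ/2) = 0.000001
c = 2·arcsin(√a) = 0.001465 rad = 0.0839°
d = R·c = 6356.8 × 0.001465 = 9.3 km

9.3 km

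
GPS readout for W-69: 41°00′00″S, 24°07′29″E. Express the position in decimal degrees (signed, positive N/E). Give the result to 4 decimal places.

-41.0000°, +24.1247°

lat: 41.0000° S → -41.0000°
lon: 24.1247° E → +24.1247°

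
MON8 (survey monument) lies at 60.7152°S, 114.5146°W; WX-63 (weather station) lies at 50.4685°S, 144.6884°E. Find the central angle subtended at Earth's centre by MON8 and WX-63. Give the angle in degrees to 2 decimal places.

52.09°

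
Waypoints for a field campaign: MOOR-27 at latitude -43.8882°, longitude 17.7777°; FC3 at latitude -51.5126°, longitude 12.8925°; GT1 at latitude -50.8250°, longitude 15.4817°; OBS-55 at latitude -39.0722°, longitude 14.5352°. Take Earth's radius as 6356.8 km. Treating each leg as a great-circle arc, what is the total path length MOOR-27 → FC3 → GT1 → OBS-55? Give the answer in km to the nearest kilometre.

2422 km

MOOR-27→FC3: c = 0.144834 rad, d = 920.68 km
FC3→GT1: c = 0.030770 rad, d = 195.60 km
GT1→OBS-55: c = 0.205453 rad, d = 1306.03 km
Total = 920.68 + 195.60 + 1306.03 = 2422.31 km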